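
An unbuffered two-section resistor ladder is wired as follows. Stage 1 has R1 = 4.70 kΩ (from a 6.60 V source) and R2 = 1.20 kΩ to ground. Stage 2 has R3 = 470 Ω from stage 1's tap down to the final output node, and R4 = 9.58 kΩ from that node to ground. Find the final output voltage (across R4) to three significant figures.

V_out ≈ 1.17 V

Stage 2 presents R3+R4 = 10050 Ω as a load on stage 1's tap.
Stage 1's lower leg becomes R2‖(R3+R4) = 1072 Ω, so V_mid = 6.60 × 1072/5772 = 1.226 V.
Stage 2 is itself unloaded: V_out = V_mid × R4/(R3+R4) = 1.226 × 9580/10050 = 1.17 V.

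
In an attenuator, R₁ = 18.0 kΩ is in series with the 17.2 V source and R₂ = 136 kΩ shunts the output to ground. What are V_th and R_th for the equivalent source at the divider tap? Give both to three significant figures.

V_th is the open-circuit tap voltage: 17.2 × 136/(18.0 + 136) = 15.2 V.
With the supply zeroed, R₁ and R₂ appear in parallel from the tap: R_th = R₁‖R₂ = (18.0 × 136)/154.0 = 15.9 kΩ.

V_th = 15.2 V, R_th = 15.9 kΩ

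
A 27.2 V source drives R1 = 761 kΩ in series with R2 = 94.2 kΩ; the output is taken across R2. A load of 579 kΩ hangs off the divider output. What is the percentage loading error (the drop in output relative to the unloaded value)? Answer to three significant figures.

The divider's output (Thévenin) resistance is R1‖R2 = 83.82 kΩ.
Fractional drop under load = R_th/(R_th + R_L) = 83.82 / (83.82 + 579) = 0.1265.
So the output falls by 12.6 %.

12.6 %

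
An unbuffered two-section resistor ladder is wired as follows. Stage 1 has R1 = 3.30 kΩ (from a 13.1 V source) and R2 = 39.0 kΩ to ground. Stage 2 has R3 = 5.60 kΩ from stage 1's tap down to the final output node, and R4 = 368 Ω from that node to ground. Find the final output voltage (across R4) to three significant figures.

Stage 2 presents R3+R4 = 5968 Ω as a load on stage 1's tap.
Stage 1's lower leg becomes R2‖(R3+R4) = 5176 Ω, so V_mid = 13.1 × 5176/8476 = 8.000 V.
Stage 2 is itself unloaded: V_out = V_mid × R4/(R3+R4) = 8.000 × 368/5968 = 0.493 V.

V_out ≈ 0.493 V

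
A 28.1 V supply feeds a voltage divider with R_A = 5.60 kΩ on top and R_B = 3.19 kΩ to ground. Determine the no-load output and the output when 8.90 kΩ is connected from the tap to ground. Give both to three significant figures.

Unloaded: 10.2 V; loaded: 8.30 V

Open-circuit: V = 28.1 × 3.19/(5.60 + 3.19) = 10.2 V.
With the load, R_B becomes R_B‖R_L = 2.348 kΩ, so V = 28.1 × 2.348/7.948 = 8.30 V.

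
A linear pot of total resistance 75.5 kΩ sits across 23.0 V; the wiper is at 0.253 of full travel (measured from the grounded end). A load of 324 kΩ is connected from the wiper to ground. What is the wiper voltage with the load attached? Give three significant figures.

The wiper splits the pot into (1−α)R = 56.40 kΩ above and αR = 19.10 kΩ below.
Lower section ‖ load = 18.04 kΩ.
V_wiper = 23.0 × 18.04/(56.40 + 18.04) = 5.57 V.

V ≈ 5.57 V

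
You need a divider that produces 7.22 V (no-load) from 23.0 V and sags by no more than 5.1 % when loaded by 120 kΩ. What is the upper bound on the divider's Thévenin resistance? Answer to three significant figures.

R_th ≤ 6.45 kΩ

Loading drop = R_th/(R_th + R_L) ≤ 0.0510, so R_th ≤ R_L · ε/(1−ε) = 120 kΩ × 0.0510/0.9490 = 6.45 kΩ.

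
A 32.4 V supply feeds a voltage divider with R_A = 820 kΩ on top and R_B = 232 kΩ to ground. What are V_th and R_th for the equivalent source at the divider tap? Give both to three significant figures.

V_th = 7.15 V, R_th = 181 kΩ

V_th is the open-circuit tap voltage: 32.4 × 232/(820 + 232) = 7.15 V.
With the supply zeroed, R_A and R_B appear in parallel from the tap: R_th = R_A‖R_B = (820 × 232)/1052 = 181 kΩ.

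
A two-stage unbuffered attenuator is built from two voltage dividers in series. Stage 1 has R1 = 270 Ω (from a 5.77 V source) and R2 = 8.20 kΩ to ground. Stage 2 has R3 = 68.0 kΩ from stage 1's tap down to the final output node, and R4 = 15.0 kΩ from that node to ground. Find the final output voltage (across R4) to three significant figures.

V_out ≈ 1.01 V

Stage 2 presents R3+R4 = 83000 Ω as a load on stage 1's tap.
Stage 1's lower leg becomes R2‖(R3+R4) = 7463 Ω, so V_mid = 5.77 × 7463/7733 = 5.569 V.
Stage 2 is itself unloaded: V_out = V_mid × R4/(R3+R4) = 5.569 × 15000/83000 = 1.01 V.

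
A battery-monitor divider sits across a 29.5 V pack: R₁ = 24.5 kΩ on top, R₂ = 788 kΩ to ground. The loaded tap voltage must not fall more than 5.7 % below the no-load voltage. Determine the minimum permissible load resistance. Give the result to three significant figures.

R_L(min) ≈ 393 kΩ

Output resistance R_th = R₁‖R₂ = (24.5 × 788)/812.5 = 23.76 kΩ.
The fractional drop is R_th/(R_th + R_L); requiring this ≤ 0.0570 gives R_L ≥ R_th(1/0.0570 − 1) = 23.76 × 16.54 = 393 kΩ.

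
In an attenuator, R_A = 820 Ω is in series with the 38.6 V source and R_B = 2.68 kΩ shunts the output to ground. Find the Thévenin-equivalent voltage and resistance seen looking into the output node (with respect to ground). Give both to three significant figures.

V_th = 29.6 V, R_th = 628 Ω

V_th is the open-circuit tap voltage: 38.6 × 2680/(820 + 2680) = 29.6 V.
With the supply zeroed, R_A and R_B appear in parallel from the tap: R_th = R_A‖R_B = (820 × 2680)/3500 = 628 Ω.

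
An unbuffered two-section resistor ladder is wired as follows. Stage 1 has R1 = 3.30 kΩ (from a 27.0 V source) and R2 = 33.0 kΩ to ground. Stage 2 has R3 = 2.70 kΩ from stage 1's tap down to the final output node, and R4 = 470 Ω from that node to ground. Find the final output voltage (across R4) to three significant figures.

Stage 2 presents R3+R4 = 3170 Ω as a load on stage 1's tap.
Stage 1's lower leg becomes R2‖(R3+R4) = 2892 Ω, so V_mid = 27.0 × 2892/6192 = 12.61 V.
Stage 2 is itself unloaded: V_out = V_mid × R4/(R3+R4) = 12.61 × 470/3170 = 1.87 V.

V_out ≈ 1.87 V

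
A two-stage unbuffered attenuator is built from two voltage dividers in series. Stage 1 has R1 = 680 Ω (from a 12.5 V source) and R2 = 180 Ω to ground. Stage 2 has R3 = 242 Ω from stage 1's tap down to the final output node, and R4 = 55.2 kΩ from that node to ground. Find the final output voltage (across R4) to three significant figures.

V_out ≈ 2.60 V

Stage 2 presents R3+R4 = 55440 Ω as a load on stage 1's tap.
Stage 1's lower leg becomes R2‖(R3+R4) = 179.4 Ω, so V_mid = 12.5 × 179.4/859.4 = 2.610 V.
Stage 2 is itself unloaded: V_out = V_mid × R4/(R3+R4) = 2.610 × 55200/55440 = 2.60 V.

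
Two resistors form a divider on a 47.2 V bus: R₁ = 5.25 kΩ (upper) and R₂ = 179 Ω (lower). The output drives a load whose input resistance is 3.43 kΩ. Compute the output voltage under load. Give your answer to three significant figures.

The load sits in parallel with R₂: R₂‖R_L = (179 × 3430) / (179 + 3430) = 170.1 Ω.
V_out = 47.2 × 170.1 / (5250 + 170.1) = 47.2 × 170.1/5420 = 1.48 V.
(Unloaded it would have been 1.56 V.)

V_out ≈ 1.48 V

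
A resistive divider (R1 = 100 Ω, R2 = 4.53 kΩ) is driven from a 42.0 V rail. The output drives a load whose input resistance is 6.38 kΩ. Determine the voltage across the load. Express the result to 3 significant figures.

The load sits in parallel with R2: R2‖R_L = (4530 × 6380) / (4530 + 6380) = 2649 Ω.
V_out = 42.0 × 2649 / (100 + 2649) = 42.0 × 2649/2749 = 40.5 V.
(Unloaded it would have been 41.1 V.)

V_out ≈ 40.5 V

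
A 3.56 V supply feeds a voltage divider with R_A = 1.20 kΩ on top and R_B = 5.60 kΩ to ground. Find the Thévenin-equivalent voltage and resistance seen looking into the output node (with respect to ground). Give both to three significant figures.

V_th = 2.93 V, R_th = 988 Ω

V_th is the open-circuit tap voltage: 3.56 × 5.60/(1.20 + 5.60) = 2.93 V.
With the supply zeroed, R_A and R_B appear in parallel from the tap: R_th = R_A‖R_B = (1.20 × 5.60)/6.800 = 988 Ω.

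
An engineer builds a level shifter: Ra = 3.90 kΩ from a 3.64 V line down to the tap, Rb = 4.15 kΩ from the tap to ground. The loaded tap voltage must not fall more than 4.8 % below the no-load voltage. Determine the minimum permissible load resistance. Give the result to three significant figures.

Output resistance R_th = Ra‖Rb = (3.90 × 4.15)/8.050 = 2.011 kΩ.
The fractional drop is R_th/(R_th + R_L); requiring this ≤ 0.0480 gives R_L ≥ R_th(1/0.0480 − 1) = 2.011 × 19.83 = 39.9 kΩ.

R_L(min) ≈ 39.9 kΩ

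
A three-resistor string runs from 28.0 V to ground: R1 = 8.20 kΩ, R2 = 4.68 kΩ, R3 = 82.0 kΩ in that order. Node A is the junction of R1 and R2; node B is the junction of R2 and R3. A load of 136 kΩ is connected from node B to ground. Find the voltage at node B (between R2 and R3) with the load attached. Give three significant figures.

V ≈ 22.4 V

At node B, R3 is in parallel with the load: R3‖R_L = 51.16 kΩ.
Below node A the resistance is R2 + (R3‖R_L) = 55.84 kΩ, so V_A = 28.0 × 55.84/64.04 = 24.41 V.
Then V_B = V_A × (R3‖R_L)/(R2 + R3‖R_L) = 24.41 × 51.16/55.84 = 22.4 V.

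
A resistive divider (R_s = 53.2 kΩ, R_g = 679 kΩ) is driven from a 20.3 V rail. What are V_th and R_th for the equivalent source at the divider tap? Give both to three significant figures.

V_th is the open-circuit tap voltage: 20.3 × 679/(53.2 + 679) = 18.8 V.
With the supply zeroed, R_s and R_g appear in parallel from the tap: R_th = R_s‖R_g = (53.2 × 679)/732.2 = 49.3 kΩ.

V_th = 18.8 V, R_th = 49.3 kΩ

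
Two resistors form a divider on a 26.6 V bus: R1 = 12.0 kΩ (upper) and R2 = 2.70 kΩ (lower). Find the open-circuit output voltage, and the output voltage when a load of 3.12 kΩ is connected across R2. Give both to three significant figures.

Unloaded: 4.89 V; loaded: 2.86 V

Open-circuit: V = 26.6 × 2.70/(12.0 + 2.70) = 4.89 V.
With the load, R2 becomes R2‖R_L = 1.447 kΩ, so V = 26.6 × 1.447/13.45 = 2.86 V.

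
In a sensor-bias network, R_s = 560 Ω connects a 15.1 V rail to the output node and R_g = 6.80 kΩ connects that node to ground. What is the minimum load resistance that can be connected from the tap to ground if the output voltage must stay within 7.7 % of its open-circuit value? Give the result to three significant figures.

R_L(min) ≈ 6.20 kΩ

Output resistance R_th = R_s‖R_g = (560 × 6800)/7360 = 517.4 Ω.
The fractional drop is R_th/(R_th + R_L); requiring this ≤ 0.0770 gives R_L ≥ R_th(1/0.0770 − 1) = 517.4 × 11.99 = 6.20 kΩ.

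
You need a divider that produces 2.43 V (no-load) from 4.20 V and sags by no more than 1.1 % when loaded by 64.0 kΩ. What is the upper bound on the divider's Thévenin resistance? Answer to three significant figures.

Loading drop = R_th/(R_th + R_L) ≤ 0.0110, so R_th ≤ R_L · ε/(1−ε) = 64.0 kΩ × 0.0110/0.9890 = 712 Ω.
(Any R1, R2 with R2/(R1+R2) = 0.579 and R1‖R2 ≤ 712 Ω will meet the spec.)

R_th ≤ 712 Ω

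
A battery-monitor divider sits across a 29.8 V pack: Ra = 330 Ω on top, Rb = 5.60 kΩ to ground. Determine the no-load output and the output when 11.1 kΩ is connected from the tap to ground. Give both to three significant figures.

Unloaded: 28.1 V; loaded: 27.4 V

Open-circuit: V = 29.8 × 5600/(330 + 5600) = 28.1 V.
With the load, Rb becomes Rb‖R_L = 3722 Ω, so V = 29.8 × 3722/4052 = 27.4 V.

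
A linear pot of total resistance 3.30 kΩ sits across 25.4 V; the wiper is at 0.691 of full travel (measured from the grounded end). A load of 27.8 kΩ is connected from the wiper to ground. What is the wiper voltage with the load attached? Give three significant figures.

V ≈ 17.1 V

The wiper splits the pot into (1−α)R = 1.020 kΩ above and αR = 2.280 kΩ below.
Lower section ‖ load = 2.107 kΩ.
V_wiper = 25.4 × 2.107/(1.020 + 2.107) = 17.1 V.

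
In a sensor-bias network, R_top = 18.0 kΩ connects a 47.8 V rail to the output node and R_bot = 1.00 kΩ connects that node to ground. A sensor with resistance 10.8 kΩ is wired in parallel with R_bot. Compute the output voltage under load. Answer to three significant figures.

The load sits in parallel with R_bot: R_bot‖R_L = (1.00 × 10.8) / (1.00 + 10.8) = 0.9153 kΩ.
V_out = 47.8 × 0.9153 / (18.0 + 0.9153) = 47.8 × 0.9153/18.92 = 2.31 V.

V_out ≈ 2.31 V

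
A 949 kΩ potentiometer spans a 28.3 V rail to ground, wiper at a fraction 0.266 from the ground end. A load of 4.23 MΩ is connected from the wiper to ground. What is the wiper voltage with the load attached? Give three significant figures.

V ≈ 7.21 V

The wiper splits the pot into (1−α)R = 696.6 kΩ above and αR = 252.4 kΩ below.
Lower section ‖ load = 238.2 kΩ.
V_wiper = 28.3 × 238.2/(696.6 + 238.2) = 7.21 V.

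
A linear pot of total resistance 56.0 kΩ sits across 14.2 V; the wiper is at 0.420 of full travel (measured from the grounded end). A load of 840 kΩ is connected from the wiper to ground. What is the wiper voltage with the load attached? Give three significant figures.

The wiper splits the pot into (1−α)R = 32.48 kΩ above and αR = 23.52 kΩ below.
Lower section ‖ load = 22.88 kΩ.
V_wiper = 14.2 × 22.88/(32.48 + 22.88) = 5.87 V.

V ≈ 5.87 V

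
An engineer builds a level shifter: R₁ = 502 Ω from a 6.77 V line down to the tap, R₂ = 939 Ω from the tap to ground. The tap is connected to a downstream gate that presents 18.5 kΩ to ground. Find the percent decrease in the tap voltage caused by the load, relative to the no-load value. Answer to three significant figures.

1.74 %

The divider's output (Thévenin) resistance is R₁‖R₂ = 327.1 Ω.
Fractional drop under load = R_th/(R_th + R_L) = 327.1 / (327.1 + 18500) = 0.01737.
So the output falls by 1.74 %.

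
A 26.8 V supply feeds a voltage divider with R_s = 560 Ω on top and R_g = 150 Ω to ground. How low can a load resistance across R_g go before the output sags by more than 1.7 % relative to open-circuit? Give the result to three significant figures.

Output resistance R_th = R_s‖R_g = (560 × 150)/710.0 = 118.3 Ω.
The fractional drop is R_th/(R_th + R_L); requiring this ≤ 0.0170 gives R_L ≥ R_th(1/0.0170 − 1) = 118.3 × 57.82 = 6.84 kΩ.

R_L(min) ≈ 6.84 kΩ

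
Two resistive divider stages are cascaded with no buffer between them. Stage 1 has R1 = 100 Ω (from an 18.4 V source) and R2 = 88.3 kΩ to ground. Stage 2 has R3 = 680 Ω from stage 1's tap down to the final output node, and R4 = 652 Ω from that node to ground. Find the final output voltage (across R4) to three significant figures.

V_out ≈ 8.37 V

Stage 2 presents R3+R4 = 1332 Ω as a load on stage 1's tap.
Stage 1's lower leg becomes R2‖(R3+R4) = 1312 Ω, so V_mid = 18.4 × 1312/1412 = 17.10 V.
Stage 2 is itself unloaded: V_out = V_mid × R4/(R3+R4) = 17.10 × 652/1332 = 8.37 V.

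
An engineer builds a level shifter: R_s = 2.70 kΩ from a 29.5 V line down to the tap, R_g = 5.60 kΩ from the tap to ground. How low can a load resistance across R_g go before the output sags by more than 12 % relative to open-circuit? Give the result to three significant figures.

R_L(min) ≈ 13.4 kΩ

Output resistance R_th = R_s‖R_g = (2.70 × 5.60)/8.300 = 1.822 kΩ.
The fractional drop is R_th/(R_th + R_L); requiring this ≤ 0.120 gives R_L ≥ R_th(1/0.120 − 1) = 1.822 × 7.333 = 13.4 kΩ.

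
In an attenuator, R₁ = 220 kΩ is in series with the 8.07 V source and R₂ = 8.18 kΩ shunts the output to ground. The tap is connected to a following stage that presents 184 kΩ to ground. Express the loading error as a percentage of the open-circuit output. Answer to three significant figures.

The divider's output (Thévenin) resistance is R₁‖R₂ = 7.887 kΩ.
Fractional drop under load = R_th/(R_th + R_L) = 7.887 / (7.887 + 184) = 0.04110.
So the output falls by 4.11 %.

4.11 %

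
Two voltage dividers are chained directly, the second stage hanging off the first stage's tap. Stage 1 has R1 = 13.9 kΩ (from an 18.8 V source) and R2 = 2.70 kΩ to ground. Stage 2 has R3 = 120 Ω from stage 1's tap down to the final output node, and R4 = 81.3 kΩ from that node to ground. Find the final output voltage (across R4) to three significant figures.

Stage 2 presents R3+R4 = 81420 Ω as a load on stage 1's tap.
Stage 1's lower leg becomes R2‖(R3+R4) = 2613 Ω, so V_mid = 18.8 × 2613/16510 = 2.975 V.
Stage 2 is itself unloaded: V_out = V_mid × R4/(R3+R4) = 2.975 × 81300/81420 = 2.97 V.

V_out ≈ 2.97 V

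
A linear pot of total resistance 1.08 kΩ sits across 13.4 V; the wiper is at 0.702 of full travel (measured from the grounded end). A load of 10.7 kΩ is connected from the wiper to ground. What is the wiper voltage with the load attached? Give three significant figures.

V ≈ 9.21 V

The wiper splits the pot into (1−α)R = 321.8 Ω above and αR = 758.2 Ω below.
Lower section ‖ load = 708.0 Ω.
V_wiper = 13.4 × 708.0/(321.8 + 708.0) = 9.21 V.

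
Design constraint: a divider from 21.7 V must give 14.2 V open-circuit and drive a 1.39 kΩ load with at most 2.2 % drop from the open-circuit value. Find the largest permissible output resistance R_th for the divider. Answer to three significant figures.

R_th ≤ 31.3 Ω

Loading drop = R_th/(R_th + R_L) ≤ 0.0220, so R_th ≤ R_L · ε/(1−ε) = 1.39 kΩ × 0.0220/0.9780 = 31.3 Ω.
(Any R1, R2 with R2/(R1+R2) = 0.654 and R1‖R2 ≤ 31.3 Ω will meet the spec.)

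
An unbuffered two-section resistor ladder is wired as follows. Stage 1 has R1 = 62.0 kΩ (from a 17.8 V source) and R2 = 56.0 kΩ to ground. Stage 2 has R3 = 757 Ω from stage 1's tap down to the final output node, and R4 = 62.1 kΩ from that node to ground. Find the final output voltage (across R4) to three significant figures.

Stage 2 presents R3+R4 = 62860 Ω as a load on stage 1's tap.
Stage 1's lower leg becomes R2‖(R3+R4) = 29620 Ω, so V_mid = 17.8 × 29620/91620 = 5.754 V.
Stage 2 is itself unloaded: V_out = V_mid × R4/(R3+R4) = 5.754 × 62100/62860 = 5.68 V.

V_out ≈ 5.68 V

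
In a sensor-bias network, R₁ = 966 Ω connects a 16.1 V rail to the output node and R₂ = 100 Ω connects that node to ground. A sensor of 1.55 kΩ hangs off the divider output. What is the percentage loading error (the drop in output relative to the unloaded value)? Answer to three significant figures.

The divider's output (Thévenin) resistance is R₁‖R₂ = 90.62 Ω.
Fractional drop under load = R_th/(R_th + R_L) = 90.62 / (90.62 + 1550) = 0.05523.
So the output falls by 5.52 %.

5.52 %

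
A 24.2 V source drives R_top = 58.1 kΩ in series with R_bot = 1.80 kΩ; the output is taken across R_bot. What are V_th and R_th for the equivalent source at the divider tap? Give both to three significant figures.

V_th is the open-circuit tap voltage: 24.2 × 1.80/(58.1 + 1.80) = 0.727 V.
With the supply zeroed, R_top and R_bot appear in parallel from the tap: R_th = R_top‖R_bot = (58.1 × 1.80)/59.90 = 1.75 kΩ.

V_th = 0.727 V, R_th = 1.75 kΩ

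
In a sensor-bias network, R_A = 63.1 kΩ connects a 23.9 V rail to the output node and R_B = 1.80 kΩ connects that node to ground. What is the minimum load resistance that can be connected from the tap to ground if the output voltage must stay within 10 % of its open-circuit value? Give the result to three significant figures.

R_L(min) ≈ 15.8 kΩ

Output resistance R_th = R_A‖R_B = (63.1 × 1.80)/64.90 = 1.750 kΩ.
The fractional drop is R_th/(R_th + R_L); requiring this ≤ 0.100 gives R_L ≥ R_th(1/0.100 − 1) = 1.750 × 9.000 = 15.8 kΩ.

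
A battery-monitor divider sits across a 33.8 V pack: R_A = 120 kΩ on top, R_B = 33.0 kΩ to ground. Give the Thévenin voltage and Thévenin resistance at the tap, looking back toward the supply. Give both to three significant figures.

V_th = 7.29 V, R_th = 25.9 kΩ

V_th is the open-circuit tap voltage: 33.8 × 33.0/(120 + 33.0) = 7.29 V.
With the supply zeroed, R_A and R_B appear in parallel from the tap: R_th = R_A‖R_B = (120 × 33.0)/153.0 = 25.9 kΩ.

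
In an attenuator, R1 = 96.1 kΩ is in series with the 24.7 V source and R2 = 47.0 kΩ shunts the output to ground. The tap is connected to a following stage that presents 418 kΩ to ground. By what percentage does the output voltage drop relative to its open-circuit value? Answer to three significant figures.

The divider's output (Thévenin) resistance is R1‖R2 = 31.56 kΩ.
Fractional drop under load = R_th/(R_th + R_L) = 31.56 / (31.56 + 418) = 0.07021.
So the output falls by 7.02 %.

7.02 %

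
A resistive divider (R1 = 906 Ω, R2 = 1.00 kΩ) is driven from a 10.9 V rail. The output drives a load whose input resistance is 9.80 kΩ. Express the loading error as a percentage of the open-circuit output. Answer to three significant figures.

The divider's output (Thévenin) resistance is R1‖R2 = 475.3 Ω.
Fractional drop under load = R_th/(R_th + R_L) = 475.3 / (475.3 + 9800) = 0.04626.
So the output falls by 4.63 %.

4.63 %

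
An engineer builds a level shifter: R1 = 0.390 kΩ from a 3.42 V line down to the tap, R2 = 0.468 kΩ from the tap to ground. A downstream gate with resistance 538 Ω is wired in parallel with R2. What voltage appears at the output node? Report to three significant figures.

The load sits in parallel with R2: R2‖R_L = (468 × 538) / (468 + 538) = 250.3 Ω.
V_out = 3.42 × 250.3 / (390 + 250.3) = 3.42 × 250.3/640.3 = 1.34 V.
(Unloaded it would have been 1.87 V.)

V_out ≈ 1.34 V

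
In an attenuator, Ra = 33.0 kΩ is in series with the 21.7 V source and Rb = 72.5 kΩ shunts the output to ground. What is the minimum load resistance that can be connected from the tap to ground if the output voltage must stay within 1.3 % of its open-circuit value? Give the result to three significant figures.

Output resistance R_th = Ra‖Rb = (33.0 × 72.5)/105.5 = 22.68 kΩ.
The fractional drop is R_th/(R_th + R_L); requiring this ≤ 0.0130 gives R_L ≥ R_th(1/0.0130 − 1) = 22.68 × 75.92 = 1.72 MΩ.

R_L(min) ≈ 1.72 MΩ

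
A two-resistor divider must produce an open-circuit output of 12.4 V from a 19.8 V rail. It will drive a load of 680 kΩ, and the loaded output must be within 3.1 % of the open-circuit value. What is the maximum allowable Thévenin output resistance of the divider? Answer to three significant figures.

Loading drop = R_th/(R_th + R_L) ≤ 0.0310, so R_th ≤ R_L · ε/(1−ε) = 680 kΩ × 0.0310/0.9690 = 21.8 kΩ.

R_th ≤ 21.8 kΩ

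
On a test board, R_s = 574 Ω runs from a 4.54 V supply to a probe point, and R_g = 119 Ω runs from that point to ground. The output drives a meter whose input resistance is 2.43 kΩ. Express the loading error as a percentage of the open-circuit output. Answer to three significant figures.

The divider's output (Thévenin) resistance is R_s‖R_g = 98.57 Ω.
Fractional drop under load = R_th/(R_th + R_L) = 98.57 / (98.57 + 2430) = 0.03898.
So the output falls by 3.90 %.

3.90 %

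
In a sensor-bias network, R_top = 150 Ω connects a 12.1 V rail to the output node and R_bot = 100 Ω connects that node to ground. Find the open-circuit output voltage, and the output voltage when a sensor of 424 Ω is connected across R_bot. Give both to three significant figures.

Unloaded: 4.84 V; loaded: 4.24 V

Open-circuit: V = 12.1 × 100/(150 + 100) = 4.84 V.
With the load, R_bot becomes R_bot‖R_L = 80.92 Ω, so V = 12.1 × 80.92/230.9 = 4.24 V.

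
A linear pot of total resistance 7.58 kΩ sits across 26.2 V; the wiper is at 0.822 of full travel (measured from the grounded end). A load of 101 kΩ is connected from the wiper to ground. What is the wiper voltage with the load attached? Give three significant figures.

The wiper splits the pot into (1−α)R = 1.349 kΩ above and αR = 6.231 kΩ below.
Lower section ‖ load = 5.869 kΩ.
V_wiper = 26.2 × 5.869/(1.349 + 5.869) = 21.3 V.

V ≈ 21.3 V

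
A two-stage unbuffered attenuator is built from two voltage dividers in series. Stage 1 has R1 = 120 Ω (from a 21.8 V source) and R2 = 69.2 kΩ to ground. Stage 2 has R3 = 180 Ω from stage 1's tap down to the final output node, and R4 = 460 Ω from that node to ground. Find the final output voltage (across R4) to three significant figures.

Stage 2 presents R3+R4 = 640.0 Ω as a load on stage 1's tap.
Stage 1's lower leg becomes R2‖(R3+R4) = 634.1 Ω, so V_mid = 21.8 × 634.1/754.1 = 18.33 V.
Stage 2 is itself unloaded: V_out = V_mid × R4/(R3+R4) = 18.33 × 460/640.0 = 13.2 V.

V_out ≈ 13.2 V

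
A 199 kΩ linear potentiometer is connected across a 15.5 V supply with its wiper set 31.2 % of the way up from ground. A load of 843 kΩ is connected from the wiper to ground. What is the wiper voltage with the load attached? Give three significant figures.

V ≈ 4.60 V

The wiper splits the pot into (1−α)R = 136.9 kΩ above and αR = 62.09 kΩ below.
Lower section ‖ load = 57.83 kΩ.
V_wiper = 15.5 × 57.83/(136.9 + 57.83) = 4.60 V.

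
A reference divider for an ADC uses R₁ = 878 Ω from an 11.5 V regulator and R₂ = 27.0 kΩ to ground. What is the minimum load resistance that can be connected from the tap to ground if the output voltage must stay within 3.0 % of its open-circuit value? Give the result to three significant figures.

Output resistance R_th = R₁‖R₂ = (878 × 27000)/27880 = 850.3 Ω.
The fractional drop is R_th/(R_th + R_L); requiring this ≤ 0.0300 gives R_L ≥ R_th(1/0.0300 − 1) = 850.3 × 32.33 = 27.5 kΩ.

R_L(min) ≈ 27.5 kΩ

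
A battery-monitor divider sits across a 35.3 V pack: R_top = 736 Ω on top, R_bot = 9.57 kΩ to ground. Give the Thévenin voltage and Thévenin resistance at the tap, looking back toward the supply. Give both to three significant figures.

V_th = 32.8 V, R_th = 683 Ω

V_th is the open-circuit tap voltage: 35.3 × 9570/(736 + 9570) = 32.8 V.
With the supply zeroed, R_top and R_bot appear in parallel from the tap: R_th = R_top‖R_bot = (736 × 9570)/10310 = 683 Ω.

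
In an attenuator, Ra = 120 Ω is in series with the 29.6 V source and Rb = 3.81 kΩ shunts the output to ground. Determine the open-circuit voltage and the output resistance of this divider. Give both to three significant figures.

V_th = 28.7 V, R_th = 116 Ω

V_th is the open-circuit tap voltage: 29.6 × 3810/(120 + 3810) = 28.7 V.
With the supply zeroed, Ra and Rb appear in parallel from the tap: R_th = Ra‖Rb = (120 × 3810)/3930 = 116 Ω.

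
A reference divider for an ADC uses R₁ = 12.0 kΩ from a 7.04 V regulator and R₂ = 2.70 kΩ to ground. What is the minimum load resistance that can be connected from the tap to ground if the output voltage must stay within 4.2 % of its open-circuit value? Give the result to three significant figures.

R_L(min) ≈ 50.3 kΩ

Output resistance R_th = R₁‖R₂ = (12.0 × 2.70)/14.70 = 2.204 kΩ.
The fractional drop is R_th/(R_th + R_L); requiring this ≤ 0.0420 gives R_L ≥ R_th(1/0.0420 − 1) = 2.204 × 22.81 = 50.3 kΩ.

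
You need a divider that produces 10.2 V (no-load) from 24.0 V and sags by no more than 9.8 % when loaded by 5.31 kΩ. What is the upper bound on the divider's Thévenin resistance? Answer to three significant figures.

Loading drop = R_th/(R_th + R_L) ≤ 0.0980, so R_th ≤ R_L · ε/(1−ε) = 5.31 kΩ × 0.0980/0.9020 = 577 Ω.
(Any R1, R2 with R2/(R1+R2) = 0.425 and R1‖R2 ≤ 577 Ω will meet the spec.)

R_th ≤ 577 Ω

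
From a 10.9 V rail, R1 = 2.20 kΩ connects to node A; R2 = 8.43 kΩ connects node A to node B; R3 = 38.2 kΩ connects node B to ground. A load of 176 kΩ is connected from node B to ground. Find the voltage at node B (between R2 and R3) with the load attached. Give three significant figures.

At node B, R3 is in parallel with the load: R3‖R_L = 31.39 kΩ.
Below node A the resistance is R2 + (R3‖R_L) = 39.82 kΩ, so V_A = 10.9 × 39.82/42.02 = 10.33 V.
Then V_B = V_A × (R3‖R_L)/(R2 + R3‖R_L) = 10.33 × 31.39/39.82 = 8.14 V.

V ≈ 8.14 V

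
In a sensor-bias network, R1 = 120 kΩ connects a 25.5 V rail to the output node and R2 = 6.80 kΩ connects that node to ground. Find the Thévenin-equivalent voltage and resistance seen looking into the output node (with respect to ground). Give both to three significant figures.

V_th = 1.37 V, R_th = 6.44 kΩ

V_th is the open-circuit tap voltage: 25.5 × 6.80/(120 + 6.80) = 1.37 V.
With the supply zeroed, R1 and R2 appear in parallel from the tap: R_th = R1‖R2 = (120 × 6.80)/126.8 = 6.44 kΩ.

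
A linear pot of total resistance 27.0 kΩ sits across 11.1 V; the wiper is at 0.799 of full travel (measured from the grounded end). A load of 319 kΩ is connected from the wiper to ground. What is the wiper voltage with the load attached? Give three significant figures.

The wiper splits the pot into (1−α)R = 5.427 kΩ above and αR = 21.57 kΩ below.
Lower section ‖ load = 20.21 kΩ.
V_wiper = 11.1 × 20.21/(5.427 + 20.21) = 8.75 V.

V ≈ 8.75 V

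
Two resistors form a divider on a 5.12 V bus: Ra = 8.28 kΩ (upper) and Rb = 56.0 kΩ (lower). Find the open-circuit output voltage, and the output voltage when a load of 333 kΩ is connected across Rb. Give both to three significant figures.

Open-circuit: V = 5.12 × 56.0/(8.28 + 56.0) = 4.46 V.
With the load, Rb becomes Rb‖R_L = 47.94 kΩ, so V = 5.12 × 47.94/56.22 = 4.37 V.

Unloaded: 4.46 V; loaded: 4.37 V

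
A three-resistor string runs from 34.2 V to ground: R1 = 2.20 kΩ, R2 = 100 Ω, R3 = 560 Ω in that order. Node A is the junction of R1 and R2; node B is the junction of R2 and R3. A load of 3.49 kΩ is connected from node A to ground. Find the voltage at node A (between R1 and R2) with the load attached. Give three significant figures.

V ≈ 6.89 V

Below node A the series string R2+R3 = 660.0 Ω sits in parallel with the 3490 Ω load: 555.0 Ω.
V_A = 34.2 × 555.0/(2200 + 555.0) = 6.89 V.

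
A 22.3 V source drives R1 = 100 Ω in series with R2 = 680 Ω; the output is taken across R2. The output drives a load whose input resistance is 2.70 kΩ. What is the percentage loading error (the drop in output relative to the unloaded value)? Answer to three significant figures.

3.13 %

The divider's output (Thévenin) resistance is R1‖R2 = 87.18 Ω.
Fractional drop under load = R_th/(R_th + R_L) = 87.18 / (87.18 + 2700) = 0.03128.
So the output falls by 3.13 %.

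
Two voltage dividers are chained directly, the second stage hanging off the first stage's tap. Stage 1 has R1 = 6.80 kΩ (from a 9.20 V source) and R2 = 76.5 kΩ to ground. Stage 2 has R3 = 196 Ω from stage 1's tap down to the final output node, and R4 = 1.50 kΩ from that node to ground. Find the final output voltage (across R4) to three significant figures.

Stage 2 presents R3+R4 = 1696 Ω as a load on stage 1's tap.
Stage 1's lower leg becomes R2‖(R3+R4) = 1659 Ω, so V_mid = 9.20 × 1659/8459 = 1.805 V.
Stage 2 is itself unloaded: V_out = V_mid × R4/(R3+R4) = 1.805 × 1500/1696 = 1.60 V.

V_out ≈ 1.60 V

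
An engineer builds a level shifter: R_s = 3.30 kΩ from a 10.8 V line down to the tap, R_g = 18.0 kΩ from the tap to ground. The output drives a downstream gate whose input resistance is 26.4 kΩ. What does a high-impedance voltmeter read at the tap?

V_out ≈ 8.25 V

The load sits in parallel with R_g: R_g‖R_L = (18.0 × 26.4) / (18.0 + 26.4) = 10.70 kΩ.
V_out = 10.8 × 10.70 / (3.30 + 10.70) = 10.8 × 10.70/14.00 = 8.25 V.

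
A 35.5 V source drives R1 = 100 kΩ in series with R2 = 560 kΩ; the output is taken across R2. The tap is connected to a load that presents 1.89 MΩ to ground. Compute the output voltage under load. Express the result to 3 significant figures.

V_out ≈ 28.8 V

The load sits in parallel with R2: R2‖R_L = (560 × 1890) / (560 + 1890) = 432.0 kΩ.
V_out = 35.5 × 432.0 / (100 + 432.0) = 35.5 × 432.0/532.0 = 28.8 V.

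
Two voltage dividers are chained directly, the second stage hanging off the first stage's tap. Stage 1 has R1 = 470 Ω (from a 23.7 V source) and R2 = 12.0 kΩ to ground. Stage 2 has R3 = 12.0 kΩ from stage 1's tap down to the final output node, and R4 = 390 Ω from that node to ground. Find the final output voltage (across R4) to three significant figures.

Stage 2 presents R3+R4 = 12390 Ω as a load on stage 1's tap.
Stage 1's lower leg becomes R2‖(R3+R4) = 6096 Ω, so V_mid = 23.7 × 6096/6566 = 22.00 V.
Stage 2 is itself unloaded: V_out = V_mid × R4/(R3+R4) = 22.00 × 390/12390 = 0.693 V.

V_out ≈ 0.693 V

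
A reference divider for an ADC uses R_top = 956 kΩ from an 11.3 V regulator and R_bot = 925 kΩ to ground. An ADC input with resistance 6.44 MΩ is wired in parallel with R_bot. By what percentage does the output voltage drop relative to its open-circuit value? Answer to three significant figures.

6.80 %

The divider's output (Thévenin) resistance is R_top‖R_bot = 470.1 kΩ.
Fractional drop under load = R_th/(R_th + R_L) = 470.1 / (470.1 + 6440) = 0.06803.
So the output falls by 6.80 %.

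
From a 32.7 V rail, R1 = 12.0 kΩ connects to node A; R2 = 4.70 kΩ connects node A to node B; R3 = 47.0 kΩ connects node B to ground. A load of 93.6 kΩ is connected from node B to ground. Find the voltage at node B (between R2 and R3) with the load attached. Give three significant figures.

At node B, R3 is in parallel with the load: R3‖R_L = 31.29 kΩ.
Below node A the resistance is R2 + (R3‖R_L) = 35.99 kΩ, so V_A = 32.7 × 35.99/47.99 = 24.52 V.
Then V_B = V_A × (R3‖R_L)/(R2 + R3‖R_L) = 24.52 × 31.29/35.99 = 21.3 V.

V ≈ 21.3 V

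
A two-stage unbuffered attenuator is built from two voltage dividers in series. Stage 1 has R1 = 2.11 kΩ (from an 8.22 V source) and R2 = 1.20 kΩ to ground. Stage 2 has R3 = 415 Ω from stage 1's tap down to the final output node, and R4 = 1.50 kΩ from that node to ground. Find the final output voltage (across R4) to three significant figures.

Stage 2 presents R3+R4 = 1915 Ω as a load on stage 1's tap.
Stage 1's lower leg becomes R2‖(R3+R4) = 737.7 Ω, so V_mid = 8.22 × 737.7/2848 = 2.129 V.
Stage 2 is itself unloaded: V_out = V_mid × R4/(R3+R4) = 2.129 × 1500/1915 = 1.67 V.

V_out ≈ 1.67 V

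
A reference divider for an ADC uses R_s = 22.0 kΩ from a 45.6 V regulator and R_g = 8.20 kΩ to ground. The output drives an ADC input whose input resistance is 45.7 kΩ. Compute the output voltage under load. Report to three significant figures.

V_out ≈ 11.0 V

The load sits in parallel with R_g: R_g‖R_L = (8.20 × 45.7) / (8.20 + 45.7) = 6.953 kΩ.
V_out = 45.6 × 6.953 / (22.0 + 6.953) = 45.6 × 6.953/28.95 = 11.0 V.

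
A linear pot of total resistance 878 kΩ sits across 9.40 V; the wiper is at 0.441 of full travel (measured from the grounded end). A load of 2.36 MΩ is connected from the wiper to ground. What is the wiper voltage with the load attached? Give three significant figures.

The wiper splits the pot into (1−α)R = 490.8 kΩ above and αR = 387.2 kΩ below.
Lower section ‖ load = 332.6 kΩ.
V_wiper = 9.40 × 332.6/(490.8 + 332.6) = 3.80 V.

V ≈ 3.80 V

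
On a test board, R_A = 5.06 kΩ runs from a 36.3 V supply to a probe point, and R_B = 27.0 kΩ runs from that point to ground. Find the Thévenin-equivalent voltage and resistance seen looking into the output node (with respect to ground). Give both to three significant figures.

V_th = 30.6 V, R_th = 4.26 kΩ

V_th is the open-circuit tap voltage: 36.3 × 27.0/(5.06 + 27.0) = 30.6 V.
With the supply zeroed, R_A and R_B appear in parallel from the tap: R_th = R_A‖R_B = (5.06 × 27.0)/32.06 = 4.26 kΩ.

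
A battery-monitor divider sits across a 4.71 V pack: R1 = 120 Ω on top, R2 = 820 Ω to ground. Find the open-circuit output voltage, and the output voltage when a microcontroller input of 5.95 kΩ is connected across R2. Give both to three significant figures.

Unloaded: 4.11 V; loaded: 4.04 V

Open-circuit: V = 4.71 × 820/(120 + 820) = 4.11 V.
With the load, R2 becomes R2‖R_L = 720.7 Ω, so V = 4.71 × 720.7/840.7 = 4.04 V.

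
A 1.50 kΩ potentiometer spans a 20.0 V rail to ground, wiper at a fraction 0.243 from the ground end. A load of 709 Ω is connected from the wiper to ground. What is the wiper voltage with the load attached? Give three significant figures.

The wiper splits the pot into (1−α)R = 1136 Ω above and αR = 364.5 Ω below.
Lower section ‖ load = 240.7 Ω.
V_wiper = 20.0 × 240.7/(1136 + 240.7) = 3.50 V.

V ≈ 3.50 V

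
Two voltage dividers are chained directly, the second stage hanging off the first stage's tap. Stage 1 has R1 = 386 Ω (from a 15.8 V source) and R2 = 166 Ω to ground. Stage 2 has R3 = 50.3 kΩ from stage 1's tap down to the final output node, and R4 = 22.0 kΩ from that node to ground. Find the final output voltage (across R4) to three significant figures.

V_out ≈ 1.44 V

Stage 2 presents R3+R4 = 72300 Ω as a load on stage 1's tap.
Stage 1's lower leg becomes R2‖(R3+R4) = 165.6 Ω, so V_mid = 15.8 × 165.6/551.6 = 4.744 V.
Stage 2 is itself unloaded: V_out = V_mid × R4/(R3+R4) = 4.744 × 22000/72300 = 1.44 V.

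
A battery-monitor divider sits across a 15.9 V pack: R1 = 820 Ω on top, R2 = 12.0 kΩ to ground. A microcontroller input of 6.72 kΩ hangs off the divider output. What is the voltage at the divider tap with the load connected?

The load sits in parallel with R2: R2‖R_L = (12000 × 6720) / (12000 + 6720) = 4308 Ω.
V_out = 15.9 × 4308 / (820 + 4308) = 15.9 × 4308/5128 = 13.4 V.

V_out ≈ 13.4 V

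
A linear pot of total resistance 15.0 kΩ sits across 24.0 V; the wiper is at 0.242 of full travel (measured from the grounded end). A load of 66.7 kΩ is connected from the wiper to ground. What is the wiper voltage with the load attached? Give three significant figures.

V ≈ 5.58 V

The wiper splits the pot into (1−α)R = 11.37 kΩ above and αR = 3.630 kΩ below.
Lower section ‖ load = 3.443 kΩ.
V_wiper = 24.0 × 3.443/(11.37 + 3.443) = 5.58 V.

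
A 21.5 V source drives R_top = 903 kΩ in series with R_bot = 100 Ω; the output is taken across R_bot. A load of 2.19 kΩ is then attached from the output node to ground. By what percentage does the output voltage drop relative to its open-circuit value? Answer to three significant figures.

The divider's output (Thévenin) resistance is R_top‖R_bot = 99.99 Ω.
Fractional drop under load = R_th/(R_th + R_L) = 99.99 / (99.99 + 2190) = 0.04366.
So the output falls by 4.37 %.

4.37 %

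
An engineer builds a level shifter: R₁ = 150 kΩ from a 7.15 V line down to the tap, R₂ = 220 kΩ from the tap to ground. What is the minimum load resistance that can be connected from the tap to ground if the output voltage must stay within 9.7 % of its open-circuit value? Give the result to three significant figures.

Output resistance R_th = R₁‖R₂ = (150 × 220)/370.0 = 89.19 kΩ.
The fractional drop is R_th/(R_th + R_L); requiring this ≤ 0.0970 gives R_L ≥ R_th(1/0.0970 − 1) = 89.19 × 9.309 = 830 kΩ.

R_L(min) ≈ 830 kΩ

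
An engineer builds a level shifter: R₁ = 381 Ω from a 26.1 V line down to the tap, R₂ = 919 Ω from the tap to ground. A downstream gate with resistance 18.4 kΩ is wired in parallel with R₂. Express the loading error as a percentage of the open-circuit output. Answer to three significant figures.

1.44 %

The divider's output (Thévenin) resistance is R₁‖R₂ = 269.3 Ω.
Fractional drop under load = R_th/(R_th + R_L) = 269.3 / (269.3 + 18400) = 0.01443.
So the output falls by 1.44 %.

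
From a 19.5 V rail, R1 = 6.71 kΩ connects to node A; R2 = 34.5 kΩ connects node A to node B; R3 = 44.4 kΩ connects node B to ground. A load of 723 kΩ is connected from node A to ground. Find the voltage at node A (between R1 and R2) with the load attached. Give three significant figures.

V ≈ 17.8 V

Below node A the series string R2+R3 = 78.90 kΩ sits in parallel with the 723 kΩ load: 71.14 kΩ.
V_A = 19.5 × 71.14/(6.71 + 71.14) = 17.8 V.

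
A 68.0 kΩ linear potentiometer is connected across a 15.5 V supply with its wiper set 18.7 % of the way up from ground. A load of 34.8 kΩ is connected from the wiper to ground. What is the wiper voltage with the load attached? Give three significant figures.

V ≈ 2.23 V

The wiper splits the pot into (1−α)R = 55.28 kΩ above and αR = 12.72 kΩ below.
Lower section ‖ load = 9.313 kΩ.
V_wiper = 15.5 × 9.313/(55.28 + 9.313) = 2.23 V.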